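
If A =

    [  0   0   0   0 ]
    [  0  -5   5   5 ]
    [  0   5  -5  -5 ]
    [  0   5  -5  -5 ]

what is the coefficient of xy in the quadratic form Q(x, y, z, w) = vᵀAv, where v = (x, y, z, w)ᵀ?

The coefficient of xy is A[1,2] + A[2,1] = 2·0 = 0.

0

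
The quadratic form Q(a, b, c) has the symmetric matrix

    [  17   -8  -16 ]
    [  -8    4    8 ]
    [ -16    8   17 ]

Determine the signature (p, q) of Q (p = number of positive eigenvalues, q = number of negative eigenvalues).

(3, 0)

Congruent diagonalization of A (simultaneous row and column reduction) yields pivots 17, 4/17, 1.
So there are 3 positive pivots.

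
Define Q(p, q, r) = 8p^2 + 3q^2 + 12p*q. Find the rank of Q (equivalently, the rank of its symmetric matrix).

2

The symmetric matrix is A = [[8, 6, 0], [6, 3, 0], [0, 0, 0]].
Congruent diagonalization of A (simultaneous row and column reduction) yields pivots 8, -3/2, 0.
Counting signs: 1 positive, 1 negative, 1 zero.
The rank is the number of nonzero pivots: 2.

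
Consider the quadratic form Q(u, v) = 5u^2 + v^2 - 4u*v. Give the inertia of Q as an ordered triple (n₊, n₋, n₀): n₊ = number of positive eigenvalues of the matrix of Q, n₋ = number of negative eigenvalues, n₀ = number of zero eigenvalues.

The symmetric matrix is A = [[5, -2], [-2, 1]].
Applying the same elementary operations to the rows and columns of A produces a congruent diagonal matrix with entries 5, 1/5.
Counting signs: 2 positive.

(2, 0, 0)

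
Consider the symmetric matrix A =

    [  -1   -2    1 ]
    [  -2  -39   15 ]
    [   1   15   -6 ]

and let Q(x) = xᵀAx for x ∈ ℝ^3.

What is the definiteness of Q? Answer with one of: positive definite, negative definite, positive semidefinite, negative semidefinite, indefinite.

negative definite

Leading principal minors: Δ_1 = -1, Δ_2 = 35, Δ_3 = -6.
The signs alternate starting with Δ_1 < 0, so by Sylvester's criterion Q is negative definite.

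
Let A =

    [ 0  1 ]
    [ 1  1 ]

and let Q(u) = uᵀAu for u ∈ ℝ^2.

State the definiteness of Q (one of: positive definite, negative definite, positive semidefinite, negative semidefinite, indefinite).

For the 2×2 matrix [[0, 1], [1, 1]]: det = 0·1 − (1)² = -1, trace = 1.
det < 0 so the eigenvalues have opposite signs; the form is indefinite.

indefinite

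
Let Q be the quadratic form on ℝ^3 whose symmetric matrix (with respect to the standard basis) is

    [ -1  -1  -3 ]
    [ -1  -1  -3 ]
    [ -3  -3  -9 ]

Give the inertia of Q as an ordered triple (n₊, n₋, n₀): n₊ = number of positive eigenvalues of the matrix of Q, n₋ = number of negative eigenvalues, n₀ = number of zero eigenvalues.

(0, 1, 2)

Applying the same elementary operations to the rows and columns of A produces a congruent diagonal matrix with entries -1, 0, 0.
Counting signs: 1 negative, 2 zero.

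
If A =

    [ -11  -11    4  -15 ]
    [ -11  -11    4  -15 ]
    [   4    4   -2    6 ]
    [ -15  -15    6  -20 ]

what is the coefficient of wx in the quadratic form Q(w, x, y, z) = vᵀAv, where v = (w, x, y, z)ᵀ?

-22

The coefficient of wx is A[1,2] + A[2,1] = 2·(-11) = -22.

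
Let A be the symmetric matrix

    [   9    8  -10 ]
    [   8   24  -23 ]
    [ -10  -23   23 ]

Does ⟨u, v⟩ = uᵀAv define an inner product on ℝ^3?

Applying the same elementary operations to the rows and columns of A produces a congruent diagonal matrix with entries 9, 152/9, 15/152.
So there are 3 positive pivots.
Hence Q is positive definite.
⟨·,·⟩ is an inner product exactly when A is positive definite.

yes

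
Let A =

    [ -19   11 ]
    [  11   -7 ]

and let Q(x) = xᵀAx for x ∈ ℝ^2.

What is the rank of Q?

Applying the same elementary operations to the rows and columns of A produces a congruent diagonal matrix with entries -19, -12/19.
So there are 2 negative pivots.
The rank is the number of nonzero pivots: 2.

2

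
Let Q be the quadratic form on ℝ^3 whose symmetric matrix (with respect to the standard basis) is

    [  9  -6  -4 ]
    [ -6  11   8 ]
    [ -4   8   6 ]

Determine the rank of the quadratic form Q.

Congruent diagonalization of A (simultaneous row and column reduction) yields pivots 9, 7, 10/63.
That gives 3 positive pivots.
The rank is the number of nonzero pivots: 3.

3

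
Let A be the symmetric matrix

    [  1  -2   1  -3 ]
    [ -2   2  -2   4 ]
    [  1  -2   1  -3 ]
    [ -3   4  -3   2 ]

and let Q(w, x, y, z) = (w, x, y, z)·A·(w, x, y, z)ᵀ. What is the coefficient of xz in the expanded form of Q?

The coefficient of xz is A[2,4] + A[4,2] = 2·4 = 8.

8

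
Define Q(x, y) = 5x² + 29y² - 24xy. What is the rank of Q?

The symmetric matrix is A = [[5, -12], [-12, 29]].
An LDLᵀ factorisation of A has diagonal entries 5, 1/5.
Counting signs: 2 positive.
The rank is the number of nonzero pivots: 2.

2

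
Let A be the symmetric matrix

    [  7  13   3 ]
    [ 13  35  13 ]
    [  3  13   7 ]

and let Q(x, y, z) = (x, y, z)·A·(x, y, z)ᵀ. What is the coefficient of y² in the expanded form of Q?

The coefficient of y² is the diagonal entry A[2,2] = 35.

35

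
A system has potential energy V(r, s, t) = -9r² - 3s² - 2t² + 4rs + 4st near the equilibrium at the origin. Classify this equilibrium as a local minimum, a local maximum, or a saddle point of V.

The Hessian at the origin is H = [[-18, 4, 0], [4, -6, 4], [0, 4, -4]].
Congruent diagonalization of H (simultaneous row and column reduction) yields pivots -18, -46/9, -20/23.
So there are 3 negative pivots.
H is negative definite, so the origin is a strict local maximum.

local maximum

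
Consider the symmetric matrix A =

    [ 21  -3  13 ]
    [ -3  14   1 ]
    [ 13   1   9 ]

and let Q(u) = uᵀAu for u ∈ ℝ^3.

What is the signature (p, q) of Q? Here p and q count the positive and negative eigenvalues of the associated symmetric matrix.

Congruent diagonalization of A (simultaneous row and column reduction) yields pivots 21, 95/7, 20/57.
That gives 3 positive pivots.

(3, 0)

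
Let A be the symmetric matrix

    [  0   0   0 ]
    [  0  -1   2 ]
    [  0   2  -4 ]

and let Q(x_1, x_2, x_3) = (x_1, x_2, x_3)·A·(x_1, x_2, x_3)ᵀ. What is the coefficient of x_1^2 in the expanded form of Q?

0

The coefficient of x_1^2 is the diagonal entry A[1,1] = 0.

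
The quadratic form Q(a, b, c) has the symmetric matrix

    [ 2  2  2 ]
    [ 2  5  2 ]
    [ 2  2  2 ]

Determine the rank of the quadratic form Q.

2

Symmetric row and column elimination reduces A to a congruent diagonal form with pivots 2, 3, 0.
Counting signs: 2 positive, 1 zero.
The rank is the number of nonzero pivots: 2.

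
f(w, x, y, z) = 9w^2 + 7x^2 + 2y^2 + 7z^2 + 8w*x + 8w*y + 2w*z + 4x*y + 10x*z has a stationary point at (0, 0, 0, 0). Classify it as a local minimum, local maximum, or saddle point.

local minimum

The Hessian at the origin is H = [[18, 8, 8, 2], [8, 14, 4, 10], [8, 4, 4, 0], [2, 10, 0, 14]].
Symmetric row and column elimination reduces H to a congruent diagonal form with pivots 18, 94/9, 20/47, 2.
So there are 4 positive pivots.
H is positive definite, so the origin is a strict local minimum.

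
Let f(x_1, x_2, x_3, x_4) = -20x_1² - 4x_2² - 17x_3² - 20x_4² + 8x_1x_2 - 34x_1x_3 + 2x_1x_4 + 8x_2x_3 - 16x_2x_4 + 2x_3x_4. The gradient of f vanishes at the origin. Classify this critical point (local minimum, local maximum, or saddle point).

local maximum

The Hessian at the origin is H = [[-40, 8, -34, 2], [8, -8, 8, -16], [-34, 8, -34, 2], [2, -16, 2, -40]].
Symmetric row and column elimination reduces H to a congruent diagonal form with pivots -40, -32/5, -39/8, -6/13.
That gives 4 negative pivots.
H is negative definite, so the origin is a strict local maximum.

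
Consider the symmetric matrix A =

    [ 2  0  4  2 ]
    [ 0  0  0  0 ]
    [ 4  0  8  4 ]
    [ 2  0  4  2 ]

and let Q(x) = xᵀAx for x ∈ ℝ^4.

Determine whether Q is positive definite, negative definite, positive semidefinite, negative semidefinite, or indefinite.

Congruent diagonalization of A (simultaneous row and column reduction) yields pivots 2, 0, 0, 0.
Counting signs: 1 positive, 3 zero.
Hence Q is positive semidefinite.

positive semidefinite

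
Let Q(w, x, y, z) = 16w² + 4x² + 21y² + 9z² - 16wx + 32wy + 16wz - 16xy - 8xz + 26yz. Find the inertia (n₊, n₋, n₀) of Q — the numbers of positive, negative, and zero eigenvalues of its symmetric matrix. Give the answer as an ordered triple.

(2, 0, 2)

The symmetric matrix is A = [[16, -8, 16, 8], [-8, 4, -8, -4], [16, -8, 21, 13], [8, -4, 13, 9]].
Row-reducing A symmetrically gives the diagonal entries 16, 0, 5, 0.
Counting signs: 2 positive, 2 zero.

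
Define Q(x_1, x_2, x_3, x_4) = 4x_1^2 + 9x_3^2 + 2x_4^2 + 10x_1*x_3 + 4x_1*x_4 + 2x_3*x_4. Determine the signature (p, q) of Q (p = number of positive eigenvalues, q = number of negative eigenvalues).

(3, 0)

The associated matrix is A = [[4, 0, 5, 2], [0, 0, 0, 0], [5, 0, 9, 1], [2, 0, 1, 2]].
Symmetric row and column elimination reduces A to a congruent diagonal form with pivots 4, 0, 11/4, 2/11.
So there are 3 positive, 1 zero pivots.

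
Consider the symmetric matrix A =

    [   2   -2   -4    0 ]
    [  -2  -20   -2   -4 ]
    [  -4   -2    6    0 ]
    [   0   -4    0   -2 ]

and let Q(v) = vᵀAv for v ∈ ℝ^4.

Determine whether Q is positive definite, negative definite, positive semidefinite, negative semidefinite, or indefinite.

indefinite

Congruent diagonalization of A (simultaneous row and column reduction) yields pivots 2, -22, -4/11, 2.
So there are 2 positive, 2 negative pivots.
Hence Q is indefinite.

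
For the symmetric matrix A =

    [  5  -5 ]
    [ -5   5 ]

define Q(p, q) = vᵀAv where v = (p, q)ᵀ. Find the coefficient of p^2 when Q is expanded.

5

The coefficient of p^2 is the diagonal entry A[1,1] = 5.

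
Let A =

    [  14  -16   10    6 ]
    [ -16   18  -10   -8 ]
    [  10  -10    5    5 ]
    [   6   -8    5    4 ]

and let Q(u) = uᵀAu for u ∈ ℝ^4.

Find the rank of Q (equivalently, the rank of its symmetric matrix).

4

Symmetric row and column elimination reduces A to a congruent diagonal form with pivots 14, -2/7, 5, 1.
That gives 3 positive, 1 negative pivots.
The rank is the number of nonzero pivots: 4.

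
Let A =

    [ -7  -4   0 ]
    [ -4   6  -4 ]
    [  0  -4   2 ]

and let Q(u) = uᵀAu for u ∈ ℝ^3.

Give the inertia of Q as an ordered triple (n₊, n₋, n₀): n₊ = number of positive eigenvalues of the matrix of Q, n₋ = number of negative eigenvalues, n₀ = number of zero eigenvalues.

(2, 1, 0)

An LDLᵀ factorisation of A has diagonal entries -7, 58/7, 2/29.
Counting signs: 2 positive, 1 negative.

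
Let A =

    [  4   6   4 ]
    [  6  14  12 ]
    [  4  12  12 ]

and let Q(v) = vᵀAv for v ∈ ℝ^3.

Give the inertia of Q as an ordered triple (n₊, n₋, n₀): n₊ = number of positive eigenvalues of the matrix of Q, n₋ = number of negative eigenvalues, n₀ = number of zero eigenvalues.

(3, 0, 0)

Row-reducing A symmetrically gives the diagonal entries 4, 5, 4/5.
So there are 3 positive pivots.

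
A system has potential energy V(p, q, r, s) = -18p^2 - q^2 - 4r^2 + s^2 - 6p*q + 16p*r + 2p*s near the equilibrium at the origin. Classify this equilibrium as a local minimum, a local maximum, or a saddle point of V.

The Hessian at the origin is H = [[-36, -6, 16, 2], [-6, -2, 0, 0], [16, 0, -8, 0], [2, 0, 0, 2]].
Congruent diagonalization of H (simultaneous row and column reduction) yields pivots -36, -1, 56/9, 12/7.
So there are 2 positive, 2 negative pivots.
H is indefinite, so the origin is a saddle point.

saddle point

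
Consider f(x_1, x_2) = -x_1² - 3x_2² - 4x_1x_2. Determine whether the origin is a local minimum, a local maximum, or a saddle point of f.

saddle point

The Hessian at the origin is H = [[-2, -4], [-4, -6]].
det H = -2·-6 − (-4)² = -4 < 0, so H is indefinite.
Therefore the origin is a saddle point.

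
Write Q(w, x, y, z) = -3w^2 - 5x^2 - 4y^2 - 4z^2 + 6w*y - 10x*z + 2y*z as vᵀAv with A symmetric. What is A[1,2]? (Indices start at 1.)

The coefficient of w·x in Q is 0. For a symmetric A this equals A[1,2] + A[2,1] = 2·A[1,2].
So A[1,2] = 0/2 = 0.

0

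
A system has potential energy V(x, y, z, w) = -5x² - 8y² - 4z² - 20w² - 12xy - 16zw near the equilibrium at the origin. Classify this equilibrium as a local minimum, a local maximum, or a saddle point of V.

local maximum

The Hessian at the origin is H = [[-10, -12, 0, 0], [-12, -16, 0, 0], [0, 0, -8, -16], [0, 0, -16, -40]].
Applying the same elementary operations to the rows and columns of H produces a congruent diagonal matrix with entries -10, -8/5, -8, -8.
That gives 4 negative pivots.
H is negative definite, so the origin is a strict local maximum.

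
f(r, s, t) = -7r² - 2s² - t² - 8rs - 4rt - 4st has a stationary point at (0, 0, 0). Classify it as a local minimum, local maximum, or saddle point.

The Hessian at the origin is H = [[-14, -8, -4], [-8, -4, -4], [-4, -4, -2]].
Row-reducing H symmetrically gives the diagonal entries -14, 4/7, -6.
So there are 1 positive, 2 negative pivots.
H is indefinite, so the origin is a saddle point.

saddle point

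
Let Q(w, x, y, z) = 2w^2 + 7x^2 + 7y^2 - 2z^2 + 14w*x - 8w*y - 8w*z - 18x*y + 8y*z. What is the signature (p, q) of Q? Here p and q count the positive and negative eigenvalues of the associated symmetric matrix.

(3, 1)

The symmetric matrix is A = [[2, 7, -4, -4], [7, 7, -9, 0], [-4, -9, 7, 4], [-4, 0, 4, -2]].
Applying the same elementary operations to the rows and columns of A produces a congruent diagonal matrix with entries 2, -35/2, 3/7, 6/5.
That gives 3 positive, 1 negative pivots.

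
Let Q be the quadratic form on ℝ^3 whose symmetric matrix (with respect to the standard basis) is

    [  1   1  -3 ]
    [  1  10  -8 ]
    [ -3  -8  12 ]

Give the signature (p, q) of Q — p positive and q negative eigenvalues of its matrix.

Row-reducing A symmetrically gives the diagonal entries 1, 9, 2/9.
That gives 3 positive pivots.

(3, 0)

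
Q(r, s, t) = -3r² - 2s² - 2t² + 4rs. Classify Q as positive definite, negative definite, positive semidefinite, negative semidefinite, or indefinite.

Write A = [[-3, 2, 0], [2, -2, 0], [0, 0, -2]].
Symmetric row and column elimination reduces A to a congruent diagonal form with pivots -3, -2/3, -2.
Counting signs: 3 negative.
Hence Q is negative definite.

negative definite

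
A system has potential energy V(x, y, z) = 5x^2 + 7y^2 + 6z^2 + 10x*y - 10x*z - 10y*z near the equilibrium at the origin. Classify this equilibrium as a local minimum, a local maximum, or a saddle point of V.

The Hessian at the origin is H = [[10, 10, -10], [10, 14, -10], [-10, -10, 12]].
Row-reducing H symmetrically gives the diagonal entries 10, 4, 2.
That gives 3 positive pivots.
H is positive definite, so the origin is a strict local minimum.

local minimum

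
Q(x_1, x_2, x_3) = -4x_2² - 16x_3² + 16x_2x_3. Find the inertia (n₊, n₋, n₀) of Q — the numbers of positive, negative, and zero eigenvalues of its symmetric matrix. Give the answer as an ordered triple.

The symmetric matrix is A = [[0, 0, 0], [0, -4, 8], [0, 8, -16]].
Congruent diagonalization of A (simultaneous row and column reduction) yields pivots 0, -4, 0.
Counting signs: 1 negative, 2 zero.

(0, 1, 2)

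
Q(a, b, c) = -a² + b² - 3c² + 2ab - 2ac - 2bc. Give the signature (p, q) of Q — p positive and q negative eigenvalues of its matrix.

The symmetric matrix is A = [[-1, 1, -1], [1, 1, -1], [-1, -1, -3]].
Row-reducing A symmetrically gives the diagonal entries -1, 2, -4.
Counting signs: 1 positive, 2 negative.

(1, 2)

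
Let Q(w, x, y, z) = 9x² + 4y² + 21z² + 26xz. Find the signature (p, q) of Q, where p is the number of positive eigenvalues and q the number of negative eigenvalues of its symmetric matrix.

(3, 0)

The associated matrix is A = [[0, 0, 0, 0], [0, 9, 0, 13], [0, 0, 4, 0], [0, 13, 0, 21]].
Congruent diagonalization of A (simultaneous row and column reduction) yields pivots 0, 9, 4, 20/9.
Counting signs: 3 positive, 1 zero.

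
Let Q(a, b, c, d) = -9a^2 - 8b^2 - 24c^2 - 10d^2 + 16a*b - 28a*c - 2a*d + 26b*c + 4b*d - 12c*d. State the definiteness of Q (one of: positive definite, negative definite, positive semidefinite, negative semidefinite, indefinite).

The symmetric matrix of Q is A = [[-9, 8, -14, -1], [8, -8, 13, 2], [-14, 13, -24, -6], [-1, 2, -6, -10]].
Leading principal minors: Δ_1 = -9, Δ_2 = 8, Δ_3 = -15, Δ_4 = 15.
The signs alternate starting with Δ_1 < 0, so by Sylvester's criterion Q is negative definite.

negative definite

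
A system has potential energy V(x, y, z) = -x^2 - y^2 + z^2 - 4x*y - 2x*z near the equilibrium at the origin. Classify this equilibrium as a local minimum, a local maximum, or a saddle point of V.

saddle point

The Hessian at the origin is H = [[-2, -4, -2], [-4, -2, 0], [-2, 0, 2]].
Congruent diagonalization of H (simultaneous row and column reduction) yields pivots -2, 6, 4/3.
So there are 2 positive, 1 negative pivots.
H is indefinite, so the origin is a saddle point.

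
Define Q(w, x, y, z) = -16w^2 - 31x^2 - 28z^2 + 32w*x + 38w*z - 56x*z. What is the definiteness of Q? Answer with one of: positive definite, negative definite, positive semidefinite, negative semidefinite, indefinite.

Write A = [[-16, 16, 0, 19], [16, -31, 0, -28], [0, 0, 0, 0], [19, -28, 0, -28]].
Applying the same elementary operations to the rows and columns of A produces a congruent diagonal matrix with entries -16, -15, 0, -3/80.
That gives 3 negative, 1 zero pivots.
Hence Q is negative semidefinite.

negative semidefinite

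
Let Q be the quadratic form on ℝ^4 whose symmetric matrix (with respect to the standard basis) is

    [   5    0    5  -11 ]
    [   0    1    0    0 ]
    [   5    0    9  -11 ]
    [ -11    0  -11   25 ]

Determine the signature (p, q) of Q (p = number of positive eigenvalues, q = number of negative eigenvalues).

(4, 0)

Symmetric row and column elimination reduces A to a congruent diagonal form with pivots 5, 1, 4, 4/5.
That gives 4 positive pivots.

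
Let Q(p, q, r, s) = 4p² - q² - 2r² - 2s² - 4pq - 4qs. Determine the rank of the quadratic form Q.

3

Write A = [[4, -2, 0, 0], [-2, -1, 0, -2], [0, 0, -2, 0], [0, -2, 0, -2]].
Applying the same elementary operations to the rows and columns of A produces a congruent diagonal matrix with entries 4, -2, -2, 0.
So there are 1 positive, 2 negative, 1 zero pivots.
The rank is the number of nonzero pivots: 3.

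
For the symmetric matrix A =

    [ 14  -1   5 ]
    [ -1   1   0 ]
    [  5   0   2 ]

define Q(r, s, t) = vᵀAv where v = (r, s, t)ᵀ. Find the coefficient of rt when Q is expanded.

10

The coefficient of rt is A[1,3] + A[3,1] = 2·5 = 10.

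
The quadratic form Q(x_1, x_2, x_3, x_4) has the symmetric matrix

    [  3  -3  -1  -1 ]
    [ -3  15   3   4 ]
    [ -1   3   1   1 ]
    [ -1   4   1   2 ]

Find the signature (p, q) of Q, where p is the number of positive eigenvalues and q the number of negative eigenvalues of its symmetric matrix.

Symmetric row and column elimination reduces A to a congruent diagonal form with pivots 3, 12, 1/3, 5/6.
That gives 4 positive pivots.

(4, 0)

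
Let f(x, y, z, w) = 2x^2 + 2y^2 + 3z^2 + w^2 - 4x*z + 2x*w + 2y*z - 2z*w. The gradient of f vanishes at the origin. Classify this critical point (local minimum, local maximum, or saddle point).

local minimum

The Hessian at the origin is H = [[4, 0, -4, 2], [0, 4, 2, 0], [-4, 2, 6, -2], [2, 0, -2, 2]].
Applying the same elementary operations to the rows and columns of H produces a congruent diagonal matrix with entries 4, 4, 1, 1.
So there are 4 positive pivots.
H is positive definite, so the origin is a strict local minimum.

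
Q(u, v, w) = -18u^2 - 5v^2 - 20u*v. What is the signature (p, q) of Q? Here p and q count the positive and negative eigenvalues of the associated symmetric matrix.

Write A = [[-18, -10, 0], [-10, -5, 0], [0, 0, 0]].
Symmetric row and column elimination reduces A to a congruent diagonal form with pivots -18, 5/9, 0.
That gives 1 positive, 1 negative, 1 zero pivots.

(1, 1)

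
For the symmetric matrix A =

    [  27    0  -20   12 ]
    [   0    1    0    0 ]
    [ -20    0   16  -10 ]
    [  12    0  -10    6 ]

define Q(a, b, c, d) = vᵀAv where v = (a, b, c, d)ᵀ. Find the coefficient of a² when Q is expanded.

The coefficient of a² is the diagonal entry A[1,1] = 27.

27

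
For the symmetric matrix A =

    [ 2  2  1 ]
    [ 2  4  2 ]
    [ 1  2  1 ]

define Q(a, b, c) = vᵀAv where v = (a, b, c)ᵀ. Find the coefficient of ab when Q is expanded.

4

The coefficient of ab is A[1,2] + A[2,1] = 2·2 = 4.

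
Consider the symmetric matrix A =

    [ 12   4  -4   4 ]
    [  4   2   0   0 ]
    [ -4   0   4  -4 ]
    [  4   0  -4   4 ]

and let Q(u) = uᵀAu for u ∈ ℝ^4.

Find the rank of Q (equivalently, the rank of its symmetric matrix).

Congruent diagonalization of A (simultaneous row and column reduction) yields pivots 12, 2/3, 0, 0.
So there are 2 positive, 2 zero pivots.
The rank is the number of nonzero pivots: 2.

2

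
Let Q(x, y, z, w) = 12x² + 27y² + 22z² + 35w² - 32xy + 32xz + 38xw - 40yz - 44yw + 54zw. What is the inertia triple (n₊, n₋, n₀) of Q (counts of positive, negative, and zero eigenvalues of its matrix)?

The associated matrix is A = [[12, -16, 16, 19], [-16, 27, -20, -22], [16, -20, 22, 27], [19, -22, 27, 35]].
Symmetric row and column elimination reduces A to a congruent diagonal form with pivots 12, 17/3, 6/17, 3/4.
So there are 4 positive pivots.

(4, 0, 0)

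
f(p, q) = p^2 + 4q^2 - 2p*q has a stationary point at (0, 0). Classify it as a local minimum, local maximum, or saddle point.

local minimum

The Hessian at the origin is H = [[2, -2], [-2, 8]].
det H = 2·8 − (-2)² = 12 > 0 and H[1,1] = 2 > 0, so H is positive definite.
Therefore the origin is a local minimum.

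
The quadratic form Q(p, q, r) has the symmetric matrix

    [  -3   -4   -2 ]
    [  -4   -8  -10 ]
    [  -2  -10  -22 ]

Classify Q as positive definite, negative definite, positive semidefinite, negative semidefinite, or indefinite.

An LDLᵀ factorisation of A has diagonal entries -3, -8/3, -1/2.
Counting signs: 3 negative.
Hence Q is negative definite.

negative definite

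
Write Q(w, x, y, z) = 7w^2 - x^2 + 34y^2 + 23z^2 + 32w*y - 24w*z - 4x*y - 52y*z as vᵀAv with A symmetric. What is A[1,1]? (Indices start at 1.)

The coefficient of w^2 in Q is 7, and that is exactly A[1,1].

7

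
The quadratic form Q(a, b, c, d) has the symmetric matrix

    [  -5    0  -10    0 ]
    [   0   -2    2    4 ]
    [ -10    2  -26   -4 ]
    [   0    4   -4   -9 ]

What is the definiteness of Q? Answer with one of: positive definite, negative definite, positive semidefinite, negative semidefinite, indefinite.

negative definite

Leading principal minors: Δ_1 = -5, Δ_2 = 10, Δ_3 = -40, Δ_4 = 40.
The signs alternate starting with Δ_1 < 0, so by Sylvester's criterion Q is negative definite.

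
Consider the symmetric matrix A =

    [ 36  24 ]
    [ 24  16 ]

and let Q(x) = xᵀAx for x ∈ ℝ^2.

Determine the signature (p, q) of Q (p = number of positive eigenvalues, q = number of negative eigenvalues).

Symmetric row and column elimination reduces A to a congruent diagonal form with pivots 36, 0.
Counting signs: 1 positive, 1 zero.

(1, 0)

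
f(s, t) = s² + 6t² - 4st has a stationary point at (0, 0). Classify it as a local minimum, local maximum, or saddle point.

local minimum

The Hessian at the origin is H = [[2, -4], [-4, 12]].
det H = 2·12 − (-4)² = 8 > 0 and H[1,1] = 2 > 0, so H is positive definite.
Therefore the origin is a local minimum.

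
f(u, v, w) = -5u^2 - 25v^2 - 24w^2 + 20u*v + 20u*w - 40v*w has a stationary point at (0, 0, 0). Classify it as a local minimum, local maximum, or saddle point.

local maximum

The Hessian at the origin is H = [[-10, 20, 20], [20, -50, -40], [20, -40, -48]].
Symmetric row and column elimination reduces H to a congruent diagonal form with pivots -10, -10, -8.
So there are 3 negative pivots.
H is negative definite, so the origin is a strict local maximum.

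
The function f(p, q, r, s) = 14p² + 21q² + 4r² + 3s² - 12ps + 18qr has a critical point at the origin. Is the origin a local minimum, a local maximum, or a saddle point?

local minimum

The Hessian at the origin is H = [[28, 0, 0, -12], [0, 42, 18, 0], [0, 18, 8, 0], [-12, 0, 0, 6]].
Symmetric row and column elimination reduces H to a congruent diagonal form with pivots 28, 42, 2/7, 6/7.
That gives 4 positive pivots.
H is positive definite, so the origin is a strict local minimum.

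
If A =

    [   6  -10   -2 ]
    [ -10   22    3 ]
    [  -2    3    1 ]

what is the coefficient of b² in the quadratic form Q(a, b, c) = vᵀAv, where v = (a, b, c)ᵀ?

22

The coefficient of b² is the diagonal entry A[2,2] = 22.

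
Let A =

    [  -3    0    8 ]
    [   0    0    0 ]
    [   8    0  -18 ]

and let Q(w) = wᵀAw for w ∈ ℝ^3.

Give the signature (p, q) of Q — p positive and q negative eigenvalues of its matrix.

(1, 1)

Applying the same elementary operations to the rows and columns of A produces a congruent diagonal matrix with entries -3, 0, 10/3.
That gives 1 positive, 1 negative, 1 zero pivots.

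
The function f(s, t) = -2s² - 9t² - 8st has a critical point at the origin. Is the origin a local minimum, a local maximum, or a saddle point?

local maximum

The Hessian at the origin is H = [[-4, -8], [-8, -18]].
det H = -4·-18 − (-8)² = 8 > 0 and H[1,1] = -4 < 0, so H is negative definite.
Therefore the origin is a local maximum.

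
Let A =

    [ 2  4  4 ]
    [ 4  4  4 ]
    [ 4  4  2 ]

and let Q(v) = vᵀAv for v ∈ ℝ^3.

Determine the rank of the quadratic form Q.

3

Applying the same elementary operations to the rows and columns of A produces a congruent diagonal matrix with entries 2, -4, -2.
So there are 1 positive, 2 negative pivots.
The rank is the number of nonzero pivots: 3.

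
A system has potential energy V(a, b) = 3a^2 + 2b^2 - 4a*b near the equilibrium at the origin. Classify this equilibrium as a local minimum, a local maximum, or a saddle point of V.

The Hessian at the origin is H = [[6, -4], [-4, 4]].
det H = 6·4 − (-4)² = 8 > 0 and H[1,1] = 6 > 0, so H is positive definite.
Therefore the origin is a local minimum.

local minimum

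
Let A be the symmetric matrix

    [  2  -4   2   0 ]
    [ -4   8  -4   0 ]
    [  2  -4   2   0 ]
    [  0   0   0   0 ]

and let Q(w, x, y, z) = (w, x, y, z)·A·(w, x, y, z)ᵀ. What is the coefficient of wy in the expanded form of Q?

4

The coefficient of wy is A[1,3] + A[3,1] = 2·2 = 4.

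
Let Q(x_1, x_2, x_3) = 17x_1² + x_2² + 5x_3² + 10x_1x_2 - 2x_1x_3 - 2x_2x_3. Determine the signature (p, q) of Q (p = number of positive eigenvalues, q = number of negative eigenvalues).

(2, 1)

Write A = [[17, 5, -1], [5, 1, -1], [-1, -1, 5]].
Symmetric row and column elimination reduces A to a congruent diagonal form with pivots 17, -8/17, 6.
So there are 2 positive, 1 negative pivots.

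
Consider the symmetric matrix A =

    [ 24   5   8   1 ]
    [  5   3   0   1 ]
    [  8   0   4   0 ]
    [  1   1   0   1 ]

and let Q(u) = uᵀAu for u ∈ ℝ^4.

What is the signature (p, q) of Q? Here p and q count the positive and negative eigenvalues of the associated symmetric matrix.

An LDLᵀ factorisation of A has diagonal entries 24, 47/24, -4/47, 2.
Counting signs: 3 positive, 1 negative.

(3, 1)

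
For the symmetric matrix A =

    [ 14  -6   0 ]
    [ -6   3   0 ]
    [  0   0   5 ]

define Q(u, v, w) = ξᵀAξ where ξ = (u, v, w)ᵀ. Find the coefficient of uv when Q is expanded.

The coefficient of uv is A[1,2] + A[2,1] = 2·(-6) = -12.

-12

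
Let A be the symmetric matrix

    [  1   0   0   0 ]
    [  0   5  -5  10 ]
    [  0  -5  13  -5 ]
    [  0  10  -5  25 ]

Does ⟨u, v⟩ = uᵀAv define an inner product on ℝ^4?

Symmetric row and column elimination reduces A to a congruent diagonal form with pivots 1, 5, 8, 15/8.
Counting signs: 4 positive.
Hence Q is positive definite.
⟨·,·⟩ is an inner product exactly when A is positive definite.

yes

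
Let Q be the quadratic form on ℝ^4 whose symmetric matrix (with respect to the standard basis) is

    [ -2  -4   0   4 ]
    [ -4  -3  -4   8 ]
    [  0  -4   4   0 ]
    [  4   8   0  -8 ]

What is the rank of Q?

Row-reducing A symmetrically gives the diagonal entries -2, 5, 4/5, 0.
So there are 2 positive, 1 negative, 1 zero pivots.
The rank is the number of nonzero pivots: 3.

3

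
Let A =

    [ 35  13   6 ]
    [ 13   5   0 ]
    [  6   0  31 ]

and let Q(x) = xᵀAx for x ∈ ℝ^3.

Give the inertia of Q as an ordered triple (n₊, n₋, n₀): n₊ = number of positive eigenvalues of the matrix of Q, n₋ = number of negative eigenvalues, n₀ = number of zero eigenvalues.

(3, 0, 0)

An LDLᵀ factorisation of A has diagonal entries 35, 6/35, 1.
Counting signs: 3 positive.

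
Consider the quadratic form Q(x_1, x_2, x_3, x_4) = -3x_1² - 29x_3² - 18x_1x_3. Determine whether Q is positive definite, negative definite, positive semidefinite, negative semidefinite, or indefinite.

Write A = [[-3, 0, -9, 0], [0, 0, 0, 0], [-9, 0, -29, 0], [0, 0, 0, 0]].
Applying the same elementary operations to the rows and columns of A produces a congruent diagonal matrix with entries -3, 0, -2, 0.
So there are 2 negative, 2 zero pivots.
Hence Q is negative semidefinite.

negative semidefinite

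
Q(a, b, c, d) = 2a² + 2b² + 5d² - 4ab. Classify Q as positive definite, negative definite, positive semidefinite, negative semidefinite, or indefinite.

positive semidefinite

The associated matrix is A = [[2, -2, 0, 0], [-2, 2, 0, 0], [0, 0, 0, 0], [0, 0, 0, 5]].
Congruent diagonalization of A (simultaneous row and column reduction) yields pivots 2, 0, 0, 5.
Counting signs: 2 positive, 2 zero.
Hence Q is positive semidefinite.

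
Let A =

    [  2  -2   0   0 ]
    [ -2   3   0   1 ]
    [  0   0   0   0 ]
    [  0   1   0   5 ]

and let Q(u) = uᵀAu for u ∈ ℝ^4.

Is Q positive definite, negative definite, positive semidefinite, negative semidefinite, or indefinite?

positive semidefinite

Row-reducing A symmetrically gives the diagonal entries 2, 1, 0, 4.
So there are 3 positive, 1 zero pivots.
Hence Q is positive semidefinite.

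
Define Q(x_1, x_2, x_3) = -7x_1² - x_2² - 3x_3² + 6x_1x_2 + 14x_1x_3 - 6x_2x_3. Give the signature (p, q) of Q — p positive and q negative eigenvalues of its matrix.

(2, 1)

The symmetric matrix is A = [[-7, 3, 7], [3, -1, -3], [7, -3, -3]].
Row-reducing A symmetrically gives the diagonal entries -7, 2/7, 4.
That gives 2 positive, 1 negative pivots.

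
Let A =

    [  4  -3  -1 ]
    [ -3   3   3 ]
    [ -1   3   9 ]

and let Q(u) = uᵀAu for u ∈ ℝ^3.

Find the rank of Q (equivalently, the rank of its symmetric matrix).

An LDLᵀ factorisation of A has diagonal entries 4, 3/4, 2.
Counting signs: 3 positive.
The rank is the number of nonzero pivots: 3.

3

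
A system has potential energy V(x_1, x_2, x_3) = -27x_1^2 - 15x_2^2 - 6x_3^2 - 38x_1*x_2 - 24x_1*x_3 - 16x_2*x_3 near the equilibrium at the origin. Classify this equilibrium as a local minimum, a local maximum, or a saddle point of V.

The Hessian at the origin is H = [[-54, -38, -24], [-38, -30, -16], [-24, -16, -12]].
Row-reducing H symmetrically gives the diagonal entries -54, -88/27, -12/11.
So there are 3 negative pivots.
H is negative definite, so the origin is a strict local maximum.

local maximum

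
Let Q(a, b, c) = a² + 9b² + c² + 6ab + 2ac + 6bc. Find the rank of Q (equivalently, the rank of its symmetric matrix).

The associated matrix is A = [[1, 3, 1], [3, 9, 3], [1, 3, 1]].
Congruent diagonalization of A (simultaneous row and column reduction) yields pivots 1, 0, 0.
So there are 1 positive, 2 zero pivots.
The rank is the number of nonzero pivots: 1.

1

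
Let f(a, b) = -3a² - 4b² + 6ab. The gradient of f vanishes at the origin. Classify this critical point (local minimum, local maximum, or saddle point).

The Hessian at the origin is H = [[-6, 6], [6, -8]].
det H = -6·-8 − (6)² = 12 > 0 and H[1,1] = -6 < 0, so H is negative definite.
Therefore the origin is a local maximum.

local maximum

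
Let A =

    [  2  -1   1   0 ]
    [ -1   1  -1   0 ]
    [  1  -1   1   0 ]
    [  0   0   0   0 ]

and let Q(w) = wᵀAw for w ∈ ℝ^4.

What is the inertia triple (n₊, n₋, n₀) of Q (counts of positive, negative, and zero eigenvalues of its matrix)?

(2, 0, 2)

Row-reducing A symmetrically gives the diagonal entries 2, 1/2, 0, 0.
So there are 2 positive, 2 zero pivots.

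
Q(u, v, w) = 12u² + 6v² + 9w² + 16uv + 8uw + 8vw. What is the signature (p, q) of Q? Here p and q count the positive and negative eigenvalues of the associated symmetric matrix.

(3, 0)

Write A = [[12, 8, 4], [8, 6, 4], [4, 4, 9]].
Applying the same elementary operations to the rows and columns of A produces a congruent diagonal matrix with entries 12, 2/3, 5.
That gives 3 positive pivots.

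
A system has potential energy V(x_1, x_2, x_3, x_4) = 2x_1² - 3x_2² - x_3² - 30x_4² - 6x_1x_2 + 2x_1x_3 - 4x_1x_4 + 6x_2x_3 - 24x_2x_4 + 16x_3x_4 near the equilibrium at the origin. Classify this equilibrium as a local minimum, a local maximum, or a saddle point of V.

The Hessian at the origin is H = [[4, -6, 2, -4], [-6, -6, 6, -24], [2, 6, -2, 16], [-4, -24, 16, -60]].
Applying the same elementary operations to the rows and columns of H produces a congruent diagonal matrix with entries 4, -15, 12/5, -4.
Counting signs: 2 positive, 2 negative.
H is indefinite, so the origin is a saddle point.

saddle point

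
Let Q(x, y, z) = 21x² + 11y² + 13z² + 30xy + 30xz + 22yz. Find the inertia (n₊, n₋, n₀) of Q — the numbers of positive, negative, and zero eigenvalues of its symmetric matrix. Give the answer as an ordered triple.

The symmetric matrix is A = [[21, 15, 15], [15, 11, 11], [15, 11, 13]].
An LDLᵀ factorisation of A has diagonal entries 21, 2/7, 2.
Counting signs: 3 positive.

(3, 0, 0)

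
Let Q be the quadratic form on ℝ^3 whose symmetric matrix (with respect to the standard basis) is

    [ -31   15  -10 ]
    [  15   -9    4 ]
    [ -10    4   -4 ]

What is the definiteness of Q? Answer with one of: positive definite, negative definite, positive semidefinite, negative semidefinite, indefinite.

Applying the same elementary operations to the rows and columns of A produces a congruent diagonal matrix with entries -31, -54/31, -10/27.
Counting signs: 3 negative.
Hence Q is negative definite.

negative definite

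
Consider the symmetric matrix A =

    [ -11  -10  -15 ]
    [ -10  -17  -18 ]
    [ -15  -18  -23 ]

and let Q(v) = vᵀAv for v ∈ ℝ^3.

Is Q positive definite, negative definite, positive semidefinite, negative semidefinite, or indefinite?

negative definite

Leading principal minors: Δ_1 = -11, Δ_2 = 87, Δ_3 = -12.
The signs alternate starting with Δ_1 < 0, so by Sylvester's criterion Q is negative definite.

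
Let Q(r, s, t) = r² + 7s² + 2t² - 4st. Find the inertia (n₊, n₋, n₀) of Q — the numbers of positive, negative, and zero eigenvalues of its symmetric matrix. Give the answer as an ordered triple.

The associated matrix is A = [[1, 0, 0], [0, 7, -2], [0, -2, 2]].
Applying the same elementary operations to the rows and columns of A produces a congruent diagonal matrix with entries 1, 7, 10/7.
So there are 3 positive pivots.

(3, 0, 0)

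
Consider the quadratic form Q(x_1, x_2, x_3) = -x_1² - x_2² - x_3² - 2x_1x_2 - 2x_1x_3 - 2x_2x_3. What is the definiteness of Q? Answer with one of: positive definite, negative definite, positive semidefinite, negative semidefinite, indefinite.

Write A = [[-1, -1, -1], [-1, -1, -1], [-1, -1, -1]].
Row-reducing A symmetrically gives the diagonal entries -1, 0, 0.
So there are 1 negative, 2 zero pivots.
Hence Q is negative semidefinite.

negative semidefinite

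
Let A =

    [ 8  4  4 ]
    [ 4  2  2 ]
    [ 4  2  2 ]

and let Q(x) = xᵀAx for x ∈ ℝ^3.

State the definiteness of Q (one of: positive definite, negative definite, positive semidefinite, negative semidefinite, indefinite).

positive semidefinite

Congruent diagonalization of A (simultaneous row and column reduction) yields pivots 8, 0, 0.
Counting signs: 1 positive, 2 zero.
Hence Q is positive semidefinite.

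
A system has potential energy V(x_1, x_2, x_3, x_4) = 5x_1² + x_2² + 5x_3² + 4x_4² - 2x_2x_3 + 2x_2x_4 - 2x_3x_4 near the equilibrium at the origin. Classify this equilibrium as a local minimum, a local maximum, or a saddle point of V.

The Hessian at the origin is H = [[10, 0, 0, 0], [0, 2, -2, 2], [0, -2, 10, -2], [0, 2, -2, 8]].
Row-reducing H symmetrically gives the diagonal entries 10, 2, 8, 6.
That gives 4 positive pivots.
H is positive definite, so the origin is a strict local minimum.

local minimum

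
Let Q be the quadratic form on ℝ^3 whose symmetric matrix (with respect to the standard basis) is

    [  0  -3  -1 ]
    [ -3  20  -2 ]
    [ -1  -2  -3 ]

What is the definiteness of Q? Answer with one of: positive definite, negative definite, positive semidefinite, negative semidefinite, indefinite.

A is congruent to a diagonal matrix with 2 positive, 1 negative and 0 zero entries, so Q is indefinite.

indefinite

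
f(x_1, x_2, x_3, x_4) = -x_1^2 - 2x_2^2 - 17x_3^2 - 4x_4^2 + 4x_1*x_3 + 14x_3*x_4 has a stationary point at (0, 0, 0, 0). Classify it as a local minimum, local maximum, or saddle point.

The Hessian at the origin is H = [[-2, 0, 4, 0], [0, -4, 0, 0], [4, 0, -34, 14], [0, 0, 14, -8]].
Symmetric row and column elimination reduces H to a congruent diagonal form with pivots -2, -4, -26, -6/13.
That gives 4 negative pivots.
H is negative definite, so the origin is a strict local maximum.

local maximum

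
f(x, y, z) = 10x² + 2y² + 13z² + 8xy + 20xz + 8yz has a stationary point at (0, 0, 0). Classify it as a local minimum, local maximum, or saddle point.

local minimum

The Hessian at the origin is H = [[20, 8, 20], [8, 4, 8], [20, 8, 26]].
Congruent diagonalization of H (simultaneous row and column reduction) yields pivots 20, 4/5, 6.
That gives 3 positive pivots.
H is positive definite, so the origin is a strict local minimum.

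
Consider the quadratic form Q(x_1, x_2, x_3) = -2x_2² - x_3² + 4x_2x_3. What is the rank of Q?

2

Write A = [[0, 0, 0], [0, -2, 2], [0, 2, -1]].
Applying the same elementary operations to the rows and columns of A produces a congruent diagonal matrix with entries 0, -2, 1.
So there are 1 positive, 1 negative, 1 zero pivots.
The rank is the number of nonzero pivots: 2.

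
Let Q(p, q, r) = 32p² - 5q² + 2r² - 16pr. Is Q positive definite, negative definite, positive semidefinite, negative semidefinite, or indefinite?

The symmetric matrix is A = [[32, 0, -8], [0, -5, 0], [-8, 0, 2]].
Symmetric row and column elimination reduces A to a congruent diagonal form with pivots 32, -5, 0.
So there are 1 positive, 1 negative, 1 zero pivots.
Hence Q is indefinite.

indefinite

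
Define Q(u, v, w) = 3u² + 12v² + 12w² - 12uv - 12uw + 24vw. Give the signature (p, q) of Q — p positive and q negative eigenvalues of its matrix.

(1, 0)

Write A = [[3, -6, -6], [-6, 12, 12], [-6, 12, 12]].
Applying the same elementary operations to the rows and columns of A produces a congruent diagonal matrix with entries 3, 0, 0.
Counting signs: 1 positive, 2 zero.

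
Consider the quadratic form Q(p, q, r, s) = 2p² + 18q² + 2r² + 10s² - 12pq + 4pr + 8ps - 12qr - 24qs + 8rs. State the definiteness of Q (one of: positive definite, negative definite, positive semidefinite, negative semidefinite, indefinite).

positive semidefinite

Write A = [[2, -6, 2, 4], [-6, 18, -6, -12], [2, -6, 2, 4], [4, -12, 4, 10]].
Row-reducing A symmetrically gives the diagonal entries 2, 0, 0, 2.
Counting signs: 2 positive, 2 zero.
Hence Q is positive semidefinite.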